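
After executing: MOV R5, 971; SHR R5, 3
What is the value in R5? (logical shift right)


Register state trace:
  MOV R5, 971  → R5 = 971
  SHR R5, 3  → R5 = 971 >> 3 = 971 // 2^3 = 121
Final: R5 = 121

121


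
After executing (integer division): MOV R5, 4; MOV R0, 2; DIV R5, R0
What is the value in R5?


Register state trace:
  MOV R5, 4  → R5 = 4
  MOV R0, 2  → R0 = 2
  DIV R5, R0  → R5 = 4 // 2 = 2
Final: R5 = 2

2


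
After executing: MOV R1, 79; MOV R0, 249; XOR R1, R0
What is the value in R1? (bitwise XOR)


Register state trace:
  MOV R1, 79  → R1 = 79 (0b01001111)
  MOV R0, 249  → R0 = 249 (0b11111001)
  XOR R1, R0  → R1 = 79 XOR 249 = 182 (0b10110110)
Final: R1 = 182

182


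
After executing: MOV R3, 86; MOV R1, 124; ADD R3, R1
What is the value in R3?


Register state trace:
  MOV R3, 86  → R3 = 86
  MOV R1, 124  → R1 = 124
  ADD R3, R1  → R3 = 86 + 124 = 210
Final: R3 = 210

210


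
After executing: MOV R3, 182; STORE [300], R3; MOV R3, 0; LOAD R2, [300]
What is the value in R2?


Register and memory trace:
  MOV R3, 182  → R3 = 182
  STORE [300], R3  → mem[300] = 182
  MOV R3, 0  → R3 = 0
  LOAD R2, [300]  → R2 = mem[300] = 182
Final: R2 = 182

182


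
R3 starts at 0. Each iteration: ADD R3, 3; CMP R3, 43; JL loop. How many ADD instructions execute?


Loop trace (R3 starts at 0, target 43, step 3):
  ADD #1: R3 = 0 + 3 = 3  → 3 < 43, loop
  ADD #2: R3 = 3 + 3 = 6  → 6 < 43, loop
  ADD #3: R3 = 6 + 3 = 9  → 9 < 43, loop
  ADD #4: R3 = 9 + 3 = 12  → 12 < 43, loop
  ADD #5: R3 = 12 + 3 = 15  → 15 < 43, loop
  ADD #6: R3 = 15 + 3 = 18  → 18 < 43, loop
  ADD #7: R3 = 18 + 3 = 21  → 21 < 43, loop
  ADD #8: R3 = 21 + 3 = 24  → 24 < 43, loop
  ADD #9: R3 = 24 + 3 = 27  → 27 < 43, loop
  ADD #10: R3 = 27 + 3 = 30  → 30 < 43, loop
  ADD #11: R3 = 30 + 3 = 33  → 33 < 43, loop
  ADD #12: R3 = 33 + 3 = 36  → 36 < 43, loop
  ADD #13: R3 = 36 + 3 = 39  → 39 < 43, loop
  ADD #14: R3 = 39 + 3 = 42  → 42 < 43, loop
  ADD #15: R3 = 42 + 3 = 45  → 45 >= 43, exit
Total ADD instructions: 15

15


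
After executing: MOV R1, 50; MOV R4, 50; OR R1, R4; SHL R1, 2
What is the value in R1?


Register state trace:
  MOV R1, 50  → R1 = 50 (0b00110010)
  MOV R4, 50  → R4 = 50 (0b00110010)
  OR R1, R4  → R1 = 50 OR 50 = 50 (0b00110010)
  SHL R1, 2  → R1 = 50 << 2 = 200
Final: R1 = 200

200


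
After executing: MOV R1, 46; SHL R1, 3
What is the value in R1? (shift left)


Register state trace:
  MOV R1, 46  → R1 = 46
  SHL R1, 3  → R1 = 46 << 3 = 46 * 2^3 = 368
Final: R1 = 368

368


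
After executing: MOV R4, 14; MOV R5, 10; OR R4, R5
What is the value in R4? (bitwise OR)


Register state trace:
  MOV R4, 14  → R4 = 14 (0b00001110)
  MOV R5, 10  → R5 = 10 (0b00001010)
  OR R4, R5   → R4 = 14 OR 10 = 14 (0b00001110)
Final: R4 = 14

14


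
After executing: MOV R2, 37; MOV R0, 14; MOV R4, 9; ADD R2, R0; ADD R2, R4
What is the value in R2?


Register state trace:
  MOV R2, 37  → R2 = 37
  MOV R0, 14  → R0 = 14
  MOV R4, 9  → R4 = 9
  ADD R2, R0  → R2 = 37 + 14 = 51
  ADD R2, R4  → R2 = 51 + 9 = 60
Final: R2 = 60

60


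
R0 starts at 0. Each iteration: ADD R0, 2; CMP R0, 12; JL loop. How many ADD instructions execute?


Loop trace (R0 starts at 0, target 12, step 2):
  ADD #1: R0 = 0 + 2 = 2  → 2 < 12, loop
  ADD #2: R0 = 2 + 2 = 4  → 4 < 12, loop
  ADD #3: R0 = 4 + 2 = 6  → 6 < 12, loop
  ADD #4: R0 = 6 + 2 = 8  → 8 < 12, loop
  ADD #5: R0 = 8 + 2 = 10  → 10 < 12, loop
  ADD #6: R0 = 10 + 2 = 12  → 12 >= 12, exit
Total ADD instructions: 6

6


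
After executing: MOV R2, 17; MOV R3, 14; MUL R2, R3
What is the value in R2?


Register state trace:
  MOV R2, 17  → R2 = 17
  MOV R3, 14  → R3 = 14
  MUL R2, R3  → R2 = 17 * 14 = 238
Final: R2 = 238

238


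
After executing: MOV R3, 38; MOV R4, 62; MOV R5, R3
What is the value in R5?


Register state trace:
  MOV R3, 38  → R3 = 38
  MOV R4, 62  → R4 = 62
  MOV R5, R3  → R5 = 38
Final: R5 = 38

38


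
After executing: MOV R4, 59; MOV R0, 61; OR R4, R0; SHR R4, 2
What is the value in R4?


Register state trace:
  MOV R4, 59  → R4 = 59 (0b00111011)
  MOV R0, 61  → R0 = 61 (0b00111101)
  OR R4, R0  → R4 = 59 OR 61 = 63 (0b00111111)
  SHR R4, 2  → R4 = 63 >> 2 = 15
Final: R4 = 15

15


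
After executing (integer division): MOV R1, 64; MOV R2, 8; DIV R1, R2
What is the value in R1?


Register state trace:
  MOV R1, 64  → R1 = 64
  MOV R2, 8  → R2 = 8
  DIV R1, R2  → R1 = 64 // 8 = 8
Final: R1 = 8

8


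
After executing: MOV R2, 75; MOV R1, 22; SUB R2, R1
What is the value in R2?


Register state trace:
  MOV R2, 75  → R2 = 75
  MOV R1, 22  → R1 = 22
  SUB R2, R1  → R2 = 75 - 22 = 53
Final: R2 = 53

53


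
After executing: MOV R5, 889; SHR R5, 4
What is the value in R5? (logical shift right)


Register state trace:
  MOV R5, 889  → R5 = 889
  SHR R5, 4  → R5 = 889 >> 4 = 889 // 2^4 = 55
Final: R5 = 55

55


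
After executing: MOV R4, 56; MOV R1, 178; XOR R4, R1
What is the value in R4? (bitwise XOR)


Register state trace:
  MOV R4, 56  → R4 = 56 (0b00111000)
  MOV R1, 178  → R1 = 178 (0b10110010)
  XOR R4, R1  → R4 = 56 XOR 178 = 138 (0b10001010)
Final: R4 = 138

138


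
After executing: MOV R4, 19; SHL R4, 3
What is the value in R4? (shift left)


Register state trace:
  MOV R4, 19  → R4 = 19
  SHL R4, 3  → R4 = 19 << 3 = 19 * 2^3 = 152
Final: R4 = 152

152


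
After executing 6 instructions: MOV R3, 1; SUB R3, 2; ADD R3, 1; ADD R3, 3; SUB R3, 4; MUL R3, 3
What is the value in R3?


Register state trace:
  MOV R3, 1  → R3 = 1
  SUB R3, 2  → R3 = 1 - 2 = -1
  ADD R3, 1  → R3 = -1 + 1 = 0
  ADD R3, 3  → R3 = 0 + 3 = 3
  SUB R3, 4  → R3 = 3 - 4 = -1
  MUL R3, 3  → R3 = -1 * 3 = -3
Final: R3 = -3

-3


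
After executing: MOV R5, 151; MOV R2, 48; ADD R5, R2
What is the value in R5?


Register state trace:
  MOV R5, 151  → R5 = 151
  MOV R2, 48  → R2 = 48
  ADD R5, R2  → R5 = 151 + 48 = 199
Final: R5 = 199

199


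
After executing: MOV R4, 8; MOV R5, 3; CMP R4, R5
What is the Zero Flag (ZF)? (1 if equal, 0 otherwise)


Register state trace:
  MOV R4, 8  → R4 = 8
  MOV R5, 3  → R5 = 3
  CMP R4, R5  → computes 8 - 3 = 5
  Result is nonzero, so values are not equal
ZF = 0

0


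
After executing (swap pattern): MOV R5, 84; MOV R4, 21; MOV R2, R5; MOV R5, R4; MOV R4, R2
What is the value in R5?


Register state trace (swap pattern):
  MOV R5, 84  → R5 = 84
  MOV R4, 21  → R4 = 21
  MOV R2, R5  → R2 = 84  (save R5)
  MOV R5, R4  → R5 = 21  (R5 gets R4's value)
  MOV R4, R2  → R4 = 84  (R4 gets saved value)
Final: R5 = 21

21


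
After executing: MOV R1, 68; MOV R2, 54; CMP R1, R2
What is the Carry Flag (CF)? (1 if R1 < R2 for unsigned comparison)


Register state trace:
  MOV R1, 68  → R1 = 68
  MOV R2, 54  → R2 = 54
  CMP R1, R2  → unsigned 68 - 54: no borrow
  68 >= 54, so CF = 0
CF = 0

0


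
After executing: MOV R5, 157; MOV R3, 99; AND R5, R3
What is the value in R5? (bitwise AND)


Register state trace:
  MOV R5, 157  → R5 = 157 (0b10011101)
  MOV R3, 99  → R3 = 99 (0b01100011)
  AND R5, R3  → R5 = 157 AND 99 = 1 (0b00000001)
Final: R5 = 1

1


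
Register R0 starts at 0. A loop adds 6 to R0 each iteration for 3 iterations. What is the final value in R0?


Starting value: R0 = 0
  Iter 1: R0 = 0 + 6 = 6
  Iter 2: R0 = 6 + 6 = 12
  Iter 3: R0 = 12 + 6 = 18
Final: R0 = 18

18


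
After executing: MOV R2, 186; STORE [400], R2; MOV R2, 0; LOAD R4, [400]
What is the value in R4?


Register and memory trace:
  MOV R2, 186  → R2 = 186
  STORE [400], R2  → mem[400] = 186
  MOV R2, 0  → R2 = 0
  LOAD R4, [400]  → R4 = mem[400] = 186
Final: R4 = 186

186


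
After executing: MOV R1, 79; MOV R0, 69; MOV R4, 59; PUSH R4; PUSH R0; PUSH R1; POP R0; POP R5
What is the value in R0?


Stack trace (top is rightmost):
  MOV R1, 79  → R1 = 79
  MOV R0, 69  → R0 = 69
  MOV R4, 59  → R4 = 59
  PUSH R4  → stack: [59]
  PUSH R0  → stack: [59, 69]
  PUSH R1  → stack: [59, 69, 79]
  POP R0  → R0 = 79, stack: [59, 69]
  POP R5  → R5 = 69, stack: [59]
Final: R0 = 79

79


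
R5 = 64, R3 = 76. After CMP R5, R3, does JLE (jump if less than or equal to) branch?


Trace:
  R5 = 64, R3 = 76
  CMP R5, R3  → compares 64 vs 76
  JLE checks: is 64 less than or equal to 76?
  64 < 76, so condition is true
Branch taken: Yes

Yes


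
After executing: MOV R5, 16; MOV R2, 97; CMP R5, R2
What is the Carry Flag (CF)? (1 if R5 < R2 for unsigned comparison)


Register state trace:
  MOV R5, 16  → R5 = 16
  MOV R2, 97  → R2 = 97
  CMP R5, R2  → unsigned 16 - 97: borrow occurs
  16 < 97, so CF = 1
CF = 1

1


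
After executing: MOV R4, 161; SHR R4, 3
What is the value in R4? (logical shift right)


Register state trace:
  MOV R4, 161  → R4 = 161
  SHR R4, 3  → R4 = 161 >> 3 = 161 // 2^3 = 20
Final: R4 = 20

20


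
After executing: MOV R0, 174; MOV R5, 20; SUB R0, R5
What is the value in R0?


Register state trace:
  MOV R0, 174  → R0 = 174
  MOV R5, 20  → R5 = 20
  SUB R0, R5  → R0 = 174 - 20 = 154
Final: R0 = 154

154


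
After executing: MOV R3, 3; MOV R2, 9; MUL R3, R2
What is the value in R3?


Register state trace:
  MOV R3, 3  → R3 = 3
  MOV R2, 9  → R2 = 9
  MUL R3, R2  → R3 = 3 * 9 = 27
Final: R3 = 27

27


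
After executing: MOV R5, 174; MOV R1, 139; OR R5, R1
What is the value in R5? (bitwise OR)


Register state trace:
  MOV R5, 174  → R5 = 174 (0b10101110)
  MOV R1, 139  → R1 = 139 (0b10001011)
  OR R5, R1   → R5 = 174 OR 139 = 175 (0b10101111)
Final: R5 = 175

175


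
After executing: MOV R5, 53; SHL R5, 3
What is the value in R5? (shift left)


Register state trace:
  MOV R5, 53  → R5 = 53
  SHL R5, 3  → R5 = 53 << 3 = 53 * 2^3 = 424
Final: R5 = 424

424


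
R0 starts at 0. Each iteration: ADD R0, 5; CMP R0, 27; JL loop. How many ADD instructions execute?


Loop trace (R0 starts at 0, target 27, step 5):
  ADD #1: R0 = 0 + 5 = 5  → 5 < 27, loop
  ADD #2: R0 = 5 + 5 = 10  → 10 < 27, loop
  ADD #3: R0 = 10 + 5 = 15  → 15 < 27, loop
  ADD #4: R0 = 15 + 5 = 20  → 20 < 27, loop
  ADD #5: R0 = 20 + 5 = 25  → 25 < 27, loop
  ADD #6: R0 = 25 + 5 = 30  → 30 >= 27, exit
Total ADD instructions: 6

6


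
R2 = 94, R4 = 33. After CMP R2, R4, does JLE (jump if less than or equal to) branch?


Trace:
  R2 = 94, R4 = 33
  CMP R2, R4  → compares 94 vs 33
  JLE checks: is 94 less than or equal to 33?
  94 > 33, so condition is false
Branch taken: No

No


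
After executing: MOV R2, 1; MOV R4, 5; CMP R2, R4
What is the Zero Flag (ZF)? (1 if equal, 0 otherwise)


Register state trace:
  MOV R2, 1  → R2 = 1
  MOV R4, 5  → R4 = 5
  CMP R2, R4  → computes 1 - 5 = -4
  Result is nonzero, so values are not equal
ZF = 0

0


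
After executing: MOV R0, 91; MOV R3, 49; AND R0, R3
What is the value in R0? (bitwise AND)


Register state trace:
  MOV R0, 91  → R0 = 91 (0b01011011)
  MOV R3, 49  → R3 = 49 (0b00110001)
  AND R0, R3  → R0 = 91 AND 49 = 17 (0b00010001)
Final: R0 = 17

17


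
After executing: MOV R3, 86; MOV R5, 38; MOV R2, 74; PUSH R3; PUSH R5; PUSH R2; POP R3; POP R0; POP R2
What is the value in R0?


Stack trace (top is rightmost):
  MOV R3, 86  → R3 = 86
  MOV R5, 38  → R5 = 38
  MOV R2, 74  → R2 = 74
  PUSH R3  → stack: [86]
  PUSH R5  → stack: [86, 38]
  PUSH R2  → stack: [86, 38, 74]
  POP R3  → R3 = 74, stack: [86, 38]
  POP R0  → R0 = 38, stack: [86]
  POP R2  → R2 = 86, stack: []
Final: R0 = 38

38


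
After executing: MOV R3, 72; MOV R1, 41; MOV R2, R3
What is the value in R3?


Register state trace:
  MOV R3, 72  → R3 = 72
  MOV R1, 41  → R1 = 41
  MOV R2, R3  → R2 = 72
Final: R3 = 72

72


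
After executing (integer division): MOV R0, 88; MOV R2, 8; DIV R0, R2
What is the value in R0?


Register state trace:
  MOV R0, 88  → R0 = 88
  MOV R2, 8  → R2 = 8
  DIV R0, R2  → R0 = 88 // 8 = 11
Final: R0 = 11

11


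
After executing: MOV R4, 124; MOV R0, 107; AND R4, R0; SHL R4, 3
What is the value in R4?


Register state trace:
  MOV R4, 124  → R4 = 124 (0b01111100)
  MOV R0, 107  → R0 = 107 (0b01101011)
  AND R4, R0  → R4 = 124 AND 107 = 104 (0b01101000)
  SHL R4, 3  → R4 = 104 << 3 = 832
Final: R4 = 832

832


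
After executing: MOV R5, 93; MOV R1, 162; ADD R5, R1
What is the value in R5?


Register state trace:
  MOV R5, 93  → R5 = 93
  MOV R1, 162  → R1 = 162
  ADD R5, R1  → R5 = 93 + 162 = 255
Final: R5 = 255

255


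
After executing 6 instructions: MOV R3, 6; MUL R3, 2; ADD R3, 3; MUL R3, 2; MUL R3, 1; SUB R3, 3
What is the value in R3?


Register state trace:
  MOV R3, 6  → R3 = 6
  MUL R3, 2  → R3 = 6 * 2 = 12
  ADD R3, 3  → R3 = 12 + 3 = 15
  MUL R3, 2  → R3 = 15 * 2 = 30
  MUL R3, 1  → R3 = 30 * 1 = 30
  SUB R3, 3  → R3 = 30 - 3 = 27
Final: R3 = 27

27


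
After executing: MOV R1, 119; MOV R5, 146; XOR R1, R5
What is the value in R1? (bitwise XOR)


Register state trace:
  MOV R1, 119  → R1 = 119 (0b01110111)
  MOV R5, 146  → R5 = 146 (0b10010010)
  XOR R1, R5  → R1 = 119 XOR 146 = 229 (0b11100101)
Final: R1 = 229

229


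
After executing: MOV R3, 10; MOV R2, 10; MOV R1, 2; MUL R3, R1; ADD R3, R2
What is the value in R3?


Register state trace:
  MOV R3, 10  → R3 = 10
  MOV R2, 10  → R2 = 10
  MOV R1, 2  → R1 = 2
  MUL R3, R1  → R3 = 10 * 2 = 20
  ADD R3, R2  → R3 = 20 + 10 = 30
Final: R3 = 30

30


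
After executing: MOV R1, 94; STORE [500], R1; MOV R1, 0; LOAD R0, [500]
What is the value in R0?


Register and memory trace:
  MOV R1, 94  → R1 = 94
  STORE [500], R1  → mem[500] = 94
  MOV R1, 0  → R1 = 0
  LOAD R0, [500]  → R0 = mem[500] = 94
Final: R0 = 94

94


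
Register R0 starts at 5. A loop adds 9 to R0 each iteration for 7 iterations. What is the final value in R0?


Starting value: R0 = 5
  Iter 1: R0 = 5 + 9 = 14
  Iter 2: R0 = 14 + 9 = 23
  Iter 3: R0 = 23 + 9 = 32
  Iter 4: R0 = 32 + 9 = 41
  Iter 5: R0 = 41 + 9 = 50
  Iter 6: R0 = 50 + 9 = 59
  Iter 7: R0 = 59 + 9 = 68
Final: R0 = 68

68


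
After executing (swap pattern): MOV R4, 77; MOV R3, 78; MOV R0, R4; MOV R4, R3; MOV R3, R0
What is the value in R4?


Register state trace (swap pattern):
  MOV R4, 77  → R4 = 77
  MOV R3, 78  → R3 = 78
  MOV R0, R4  → R0 = 77  (save R4)
  MOV R4, R3  → R4 = 78  (R4 gets R3's value)
  MOV R3, R0  → R3 = 77  (R3 gets saved value)
Final: R4 = 78

78


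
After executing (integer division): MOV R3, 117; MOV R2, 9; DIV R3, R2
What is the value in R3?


Register state trace:
  MOV R3, 117  → R3 = 117
  MOV R2, 9  → R2 = 9
  DIV R3, R2  → R3 = 117 // 9 = 13
Final: R3 = 13

13


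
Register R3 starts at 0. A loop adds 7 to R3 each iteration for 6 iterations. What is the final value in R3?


Starting value: R3 = 0
  Iter 1: R3 = 0 + 7 = 7
  Iter 2: R3 = 7 + 7 = 14
  Iter 3: R3 = 14 + 7 = 21
  Iter 4: R3 = 21 + 7 = 28
  Iter 5: R3 = 28 + 7 = 35
  Iter 6: R3 = 35 + 7 = 42
Final: R3 = 42

42


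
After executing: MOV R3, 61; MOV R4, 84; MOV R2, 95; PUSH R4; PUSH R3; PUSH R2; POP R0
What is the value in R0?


Stack trace (top is rightmost):
  MOV R3, 61  → R3 = 61
  MOV R4, 84  → R4 = 84
  MOV R2, 95  → R2 = 95
  PUSH R4  → stack: [84]
  PUSH R3  → stack: [84, 61]
  PUSH R2  → stack: [84, 61, 95]
  POP R0  → R0 = 95, stack: [84, 61]
Final: R0 = 95

95


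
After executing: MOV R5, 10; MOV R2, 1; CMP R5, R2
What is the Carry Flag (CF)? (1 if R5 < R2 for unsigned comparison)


Register state trace:
  MOV R5, 10  → R5 = 10
  MOV R2, 1  → R2 = 1
  CMP R5, R2  → unsigned 10 - 1: no borrow
  10 >= 1, so CF = 0
CF = 0

0


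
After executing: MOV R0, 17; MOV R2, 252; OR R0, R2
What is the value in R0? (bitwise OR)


Register state trace:
  MOV R0, 17  → R0 = 17 (0b00010001)
  MOV R2, 252  → R2 = 252 (0b11111100)
  OR R0, R2   → R0 = 17 OR 252 = 253 (0b11111101)
Final: R0 = 253

253


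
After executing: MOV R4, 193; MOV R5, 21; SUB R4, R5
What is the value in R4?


Register state trace:
  MOV R4, 193  → R4 = 193
  MOV R5, 21  → R5 = 21
  SUB R4, R5  → R4 = 193 - 21 = 172
Final: R4 = 172

172


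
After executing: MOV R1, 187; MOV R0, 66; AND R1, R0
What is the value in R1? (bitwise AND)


Register state trace:
  MOV R1, 187  → R1 = 187 (0b10111011)
  MOV R0, 66  → R0 = 66 (0b01000010)
  AND R1, R0  → R1 = 187 AND 66 = 2 (0b00000010)
Final: R1 = 2

2


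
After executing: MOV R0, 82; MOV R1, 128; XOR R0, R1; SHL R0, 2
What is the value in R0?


Register state trace:
  MOV R0, 82  → R0 = 82 (0b01010010)
  MOV R1, 128  → R1 = 128 (0b10000000)
  XOR R0, R1  → R0 = 82 XOR 128 = 210 (0b11010010)
  SHL R0, 2  → R0 = 210 << 2 = 840
Final: R0 = 840

840


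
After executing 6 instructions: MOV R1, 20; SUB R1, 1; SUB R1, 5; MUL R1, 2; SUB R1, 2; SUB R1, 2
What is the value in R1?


Register state trace:
  MOV R1, 20  → R1 = 20
  SUB R1, 1  → R1 = 20 - 1 = 19
  SUB R1, 5  → R1 = 19 - 5 = 14
  MUL R1, 2  → R1 = 14 * 2 = 28
  SUB R1, 2  → R1 = 28 - 2 = 26
  SUB R1, 2  → R1 = 26 - 2 = 24
Final: R1 = 24

24


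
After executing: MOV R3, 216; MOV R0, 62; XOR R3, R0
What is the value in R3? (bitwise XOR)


Register state trace:
  MOV R3, 216  → R3 = 216 (0b11011000)
  MOV R0, 62  → R0 = 62 (0b00111110)
  XOR R3, R0  → R3 = 216 XOR 62 = 230 (0b11100110)
Final: R3 = 230

230


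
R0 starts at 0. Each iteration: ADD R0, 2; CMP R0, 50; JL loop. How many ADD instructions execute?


Loop trace (R0 starts at 0, target 50, step 2):
  ADD #1: R0 = 0 + 2 = 2  → 2 < 50, loop
  ADD #2: R0 = 2 + 2 = 4  → 4 < 50, loop
  ADD #3: R0 = 4 + 2 = 6  → 6 < 50, loop
  ADD #4: R0 = 6 + 2 = 8  → 8 < 50, loop
  ADD #5: R0 = 8 + 2 = 10  → 10 < 50, loop
  ADD #6: R0 = 10 + 2 = 12  → 12 < 50, loop
  ADD #7: R0 = 12 + 2 = 14  → 14 < 50, loop
  ADD #8: R0 = 14 + 2 = 16  → 16 < 50, loop
  ADD #9: R0 = 16 + 2 = 18  → 18 < 50, loop
  ADD #10: R0 = 18 + 2 = 20  → 20 < 50, loop
  ADD #11: R0 = 20 + 2 = 22  → 22 < 50, loop
  ADD #12: R0 = 22 + 2 = 24  → 24 < 50, loop
  ADD #13: R0 = 24 + 2 = 26  → 26 < 50, loop
  ADD #14: R0 = 26 + 2 = 28  → 28 < 50, loop
  ADD #15: R0 = 28 + 2 = 30  → 30 < 50, loop
  ADD #16: R0 = 30 + 2 = 32  → 32 < 50, loop
  ADD #17: R0 = 32 + 2 = 34  → 34 < 50, loop
  ADD #18: R0 = 34 + 2 = 36  → 36 < 50, loop
  ADD #19: R0 = 36 + 2 = 38  → 38 < 50, loop
  ADD #20: R0 = 38 + 2 = 40  → 40 < 50, loop
  ADD #21: R0 = 40 + 2 = 42  → 42 < 50, loop
  ADD #22: R0 = 42 + 2 = 44  → 44 < 50, loop
  ADD #23: R0 = 44 + 2 = 46  → 46 < 50, loop
  ADD #24: R0 = 46 + 2 = 48  → 48 < 50, loop
  ADD #25: R0 = 48 + 2 = 50  → 50 >= 50, exit
Total ADD instructions: 25

25


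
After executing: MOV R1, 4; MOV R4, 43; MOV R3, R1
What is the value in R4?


Register state trace:
  MOV R1, 4  → R1 = 4
  MOV R4, 43  → R4 = 43
  MOV R3, R1  → R3 = 4
Final: R4 = 43

43


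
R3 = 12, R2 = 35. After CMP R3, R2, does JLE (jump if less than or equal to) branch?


Trace:
  R3 = 12, R2 = 35
  CMP R3, R2  → compares 12 vs 35
  JLE checks: is 12 less than or equal to 35?
  12 < 35, so condition is true
Branch taken: Yes

Yes


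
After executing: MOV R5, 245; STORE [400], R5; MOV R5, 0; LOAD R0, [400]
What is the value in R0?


Register and memory trace:
  MOV R5, 245  → R5 = 245
  STORE [400], R5  → mem[400] = 245
  MOV R5, 0  → R5 = 0
  LOAD R0, [400]  → R0 = mem[400] = 245
Final: R0 = 245

245


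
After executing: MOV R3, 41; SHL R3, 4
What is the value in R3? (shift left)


Register state trace:
  MOV R3, 41  → R3 = 41
  SHL R3, 4  → R3 = 41 << 4 = 41 * 2^4 = 656
Final: R3 = 656

656


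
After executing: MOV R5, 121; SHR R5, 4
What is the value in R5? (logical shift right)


Register state trace:
  MOV R5, 121  → R5 = 121
  SHR R5, 4  → R5 = 121 >> 4 = 121 // 2^4 = 7
Final: R5 = 7

7


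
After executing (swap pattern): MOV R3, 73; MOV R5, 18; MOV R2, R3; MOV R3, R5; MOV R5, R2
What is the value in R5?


Register state trace (swap pattern):
  MOV R3, 73  → R3 = 73
  MOV R5, 18  → R5 = 18
  MOV R2, R3  → R2 = 73  (save R3)
  MOV R3, R5  → R3 = 18  (R3 gets R5's value)
  MOV R5, R2  → R5 = 73  (R5 gets saved value)
Final: R5 = 73

73


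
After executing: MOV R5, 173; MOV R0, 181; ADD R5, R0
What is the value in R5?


Register state trace:
  MOV R5, 173  → R5 = 173
  MOV R0, 181  → R0 = 181
  ADD R5, R0  → R5 = 173 + 181 = 354
Final: R5 = 354

354


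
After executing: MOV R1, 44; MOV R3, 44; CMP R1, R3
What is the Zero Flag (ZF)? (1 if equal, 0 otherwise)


Register state trace:
  MOV R1, 44  → R1 = 44
  MOV R3, 44  → R3 = 44
  CMP R1, R3  → computes 44 - 44 = 0
  Result is zero, so values are equal
ZF = 1

1


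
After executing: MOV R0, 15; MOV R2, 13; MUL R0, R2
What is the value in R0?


Register state trace:
  MOV R0, 15  → R0 = 15
  MOV R2, 13  → R2 = 13
  MUL R0, R2  → R0 = 15 * 13 = 195
Final: R0 = 195

195


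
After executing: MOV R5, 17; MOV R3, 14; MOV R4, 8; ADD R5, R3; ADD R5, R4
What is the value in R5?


Register state trace:
  MOV R5, 17  → R5 = 17
  MOV R3, 14  → R3 = 14
  MOV R4, 8  → R4 = 8
  ADD R5, R3  → R5 = 17 + 14 = 31
  ADD R5, R4  → R5 = 31 + 8 = 39
Final: R5 = 39

39


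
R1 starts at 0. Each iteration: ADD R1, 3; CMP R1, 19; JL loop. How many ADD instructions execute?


Loop trace (R1 starts at 0, target 19, step 3):
  ADD #1: R1 = 0 + 3 = 3  → 3 < 19, loop
  ADD #2: R1 = 3 + 3 = 6  → 6 < 19, loop
  ADD #3: R1 = 6 + 3 = 9  → 9 < 19, loop
  ADD #4: R1 = 9 + 3 = 12  → 12 < 19, loop
  ADD #5: R1 = 12 + 3 = 15  → 15 < 19, loop
  ADD #6: R1 = 15 + 3 = 18  → 18 < 19, loop
  ADD #7: R1 = 18 + 3 = 21  → 21 >= 19, exit
Total ADD instructions: 7

7


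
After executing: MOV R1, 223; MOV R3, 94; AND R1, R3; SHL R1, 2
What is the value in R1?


Register state trace:
  MOV R1, 223  → R1 = 223 (0b11011111)
  MOV R3, 94  → R3 = 94 (0b01011110)
  AND R1, R3  → R1 = 223 AND 94 = 94 (0b01011110)
  SHL R1, 2  → R1 = 94 << 2 = 376
Final: R1 = 376

376


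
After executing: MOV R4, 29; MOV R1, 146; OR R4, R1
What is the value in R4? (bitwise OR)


Register state trace:
  MOV R4, 29  → R4 = 29 (0b00011101)
  MOV R1, 146  → R1 = 146 (0b10010010)
  OR R4, R1   → R4 = 29 OR 146 = 159 (0b10011111)
Final: R4 = 159

159


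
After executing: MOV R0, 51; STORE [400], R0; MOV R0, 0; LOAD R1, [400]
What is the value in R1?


Register and memory trace:
  MOV R0, 51  → R0 = 51
  STORE [400], R0  → mem[400] = 51
  MOV R0, 0  → R0 = 0
  LOAD R1, [400]  → R1 = mem[400] = 51
Final: R1 = 51

51


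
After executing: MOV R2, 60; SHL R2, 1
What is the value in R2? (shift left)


Register state trace:
  MOV R2, 60  → R2 = 60
  SHL R2, 1  → R2 = 60 << 1 = 60 * 2^1 = 120
Final: R2 = 120

120


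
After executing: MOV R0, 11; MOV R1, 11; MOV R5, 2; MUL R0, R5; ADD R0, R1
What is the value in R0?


Register state trace:
  MOV R0, 11  → R0 = 11
  MOV R1, 11  → R1 = 11
  MOV R5, 2  → R5 = 2
  MUL R0, R5  → R0 = 11 * 2 = 22
  ADD R0, R1  → R0 = 22 + 11 = 33
Final: R0 = 33

33


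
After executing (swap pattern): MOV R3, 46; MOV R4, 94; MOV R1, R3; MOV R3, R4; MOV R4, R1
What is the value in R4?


Register state trace (swap pattern):
  MOV R3, 46  → R3 = 46
  MOV R4, 94  → R4 = 94
  MOV R1, R3  → R1 = 46  (save R3)
  MOV R3, R4  → R3 = 94  (R3 gets R4's value)
  MOV R4, R1  → R4 = 46  (R4 gets saved value)
Final: R4 = 46

46


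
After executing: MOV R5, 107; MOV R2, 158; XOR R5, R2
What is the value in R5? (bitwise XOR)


Register state trace:
  MOV R5, 107  → R5 = 107 (0b01101011)
  MOV R2, 158  → R2 = 158 (0b10011110)
  XOR R5, R2  → R5 = 107 XOR 158 = 245 (0b11110101)
Final: R5 = 245

245


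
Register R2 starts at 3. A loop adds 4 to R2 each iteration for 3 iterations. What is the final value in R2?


Starting value: R2 = 3
  Iter 1: R2 = 3 + 4 = 7
  Iter 2: R2 = 7 + 4 = 11
  Iter 3: R2 = 11 + 4 = 15
Final: R2 = 15

15


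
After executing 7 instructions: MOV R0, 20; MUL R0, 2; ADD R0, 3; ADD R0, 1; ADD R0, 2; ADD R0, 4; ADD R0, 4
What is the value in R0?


Register state trace:
  MOV R0, 20  → R0 = 20
  MUL R0, 2  → R0 = 20 * 2 = 40
  ADD R0, 3  → R0 = 40 + 3 = 43
  ADD R0, 1  → R0 = 43 + 1 = 44
  ADD R0, 2  → R0 = 44 + 2 = 46
  ADD R0, 4  → R0 = 46 + 4 = 50
  ADD R0, 4  → R0 = 50 + 4 = 54
Final: R0 = 54

54


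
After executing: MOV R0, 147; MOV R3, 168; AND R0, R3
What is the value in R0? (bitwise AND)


Register state trace:
  MOV R0, 147  → R0 = 147 (0b10010011)
  MOV R3, 168  → R3 = 168 (0b10101000)
  AND R0, R3  → R0 = 147 AND 168 = 128 (0b10000000)
Final: R0 = 128

128


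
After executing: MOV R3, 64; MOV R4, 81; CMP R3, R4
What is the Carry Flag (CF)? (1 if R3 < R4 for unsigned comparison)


Register state trace:
  MOV R3, 64  → R3 = 64
  MOV R4, 81  → R4 = 81
  CMP R3, R4  → unsigned 64 - 81: borrow occurs
  64 < 81, so CF = 1
CF = 1

1


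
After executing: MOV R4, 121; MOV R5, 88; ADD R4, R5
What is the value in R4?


Register state trace:
  MOV R4, 121  → R4 = 121
  MOV R5, 88  → R5 = 88
  ADD R4, R5  → R4 = 121 + 88 = 209
Final: R4 = 209

209


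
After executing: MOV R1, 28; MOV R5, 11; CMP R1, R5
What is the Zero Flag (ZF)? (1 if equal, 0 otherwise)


Register state trace:
  MOV R1, 28  → R1 = 28
  MOV R5, 11  → R5 = 11
  CMP R1, R5  → computes 28 - 11 = 17
  Result is nonzero, so values are not equal
ZF = 0

0


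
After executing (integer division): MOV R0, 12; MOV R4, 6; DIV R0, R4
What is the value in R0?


Register state trace:
  MOV R0, 12  → R0 = 12
  MOV R4, 6  → R4 = 6
  DIV R0, R4  → R0 = 12 // 6 = 2
Final: R0 = 2

2


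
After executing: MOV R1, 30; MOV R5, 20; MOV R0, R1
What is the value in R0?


Register state trace:
  MOV R1, 30  → R1 = 30
  MOV R5, 20  → R5 = 20
  MOV R0, R1  → R0 = 30
Final: R0 = 30

30


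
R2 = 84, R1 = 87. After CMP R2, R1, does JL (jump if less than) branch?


Trace:
  R2 = 84, R1 = 87
  CMP R2, R1  → compares 84 vs 87
  JL checks: is 84 less than 87?
  84 < 87, so condition is true
Branch taken: Yes

Yes


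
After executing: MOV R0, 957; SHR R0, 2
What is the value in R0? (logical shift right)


Register state trace:
  MOV R0, 957  → R0 = 957
  SHR R0, 2  → R0 = 957 >> 2 = 957 // 2^2 = 239
Final: R0 = 239

239


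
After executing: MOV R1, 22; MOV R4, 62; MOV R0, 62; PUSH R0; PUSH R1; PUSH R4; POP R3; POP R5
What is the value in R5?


Stack trace (top is rightmost):
  MOV R1, 22  → R1 = 22
  MOV R4, 62  → R4 = 62
  MOV R0, 62  → R0 = 62
  PUSH R0  → stack: [62]
  PUSH R1  → stack: [62, 22]
  PUSH R4  → stack: [62, 22, 62]
  POP R3  → R3 = 62, stack: [62, 22]
  POP R5  → R5 = 22, stack: [62]
Final: R5 = 22

22


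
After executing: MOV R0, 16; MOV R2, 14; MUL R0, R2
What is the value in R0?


Register state trace:
  MOV R0, 16  → R0 = 16
  MOV R2, 14  → R2 = 14
  MUL R0, R2  → R0 = 16 * 14 = 224
Final: R0 = 224

224


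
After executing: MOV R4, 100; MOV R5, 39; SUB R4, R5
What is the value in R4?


Register state trace:
  MOV R4, 100  → R4 = 100
  MOV R5, 39  → R5 = 39
  SUB R4, R5  → R4 = 100 - 39 = 61
Final: R4 = 61

61


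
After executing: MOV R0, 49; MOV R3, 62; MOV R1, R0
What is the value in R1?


Register state trace:
  MOV R0, 49  → R0 = 49
  MOV R3, 62  → R3 = 62
  MOV R1, R0  → R1 = 49
Final: R1 = 49

49


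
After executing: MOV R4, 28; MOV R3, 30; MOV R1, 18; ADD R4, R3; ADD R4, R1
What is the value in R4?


Register state trace:
  MOV R4, 28  → R4 = 28
  MOV R3, 30  → R3 = 30
  MOV R1, 18  → R1 = 18
  ADD R4, R3  → R4 = 28 + 30 = 58
  ADD R4, R1  → R4 = 58 + 18 = 76
Final: R4 = 76

76


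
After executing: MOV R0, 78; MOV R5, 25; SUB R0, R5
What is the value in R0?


Register state trace:
  MOV R0, 78  → R0 = 78
  MOV R5, 25  → R5 = 25
  SUB R0, R5  → R0 = 78 - 25 = 53
Final: R0 = 53

53


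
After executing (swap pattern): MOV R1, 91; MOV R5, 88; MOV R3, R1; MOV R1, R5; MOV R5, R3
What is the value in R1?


Register state trace (swap pattern):
  MOV R1, 91  → R1 = 91
  MOV R5, 88  → R5 = 88
  MOV R3, R1  → R3 = 91  (save R1)
  MOV R1, R5  → R1 = 88  (R1 gets R5's value)
  MOV R5, R3  → R5 = 91  (R5 gets saved value)
Final: R1 = 88

88


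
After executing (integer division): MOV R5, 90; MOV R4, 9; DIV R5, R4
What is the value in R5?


Register state trace:
  MOV R5, 90  → R5 = 90
  MOV R4, 9  → R4 = 9
  DIV R5, R4  → R5 = 90 // 9 = 10
Final: R5 = 10

10


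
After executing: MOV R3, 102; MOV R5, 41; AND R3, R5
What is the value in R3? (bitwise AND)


Register state trace:
  MOV R3, 102  → R3 = 102 (0b01100110)
  MOV R5, 41  → R5 = 41 (0b00101001)
  AND R3, R5  → R3 = 102 AND 41 = 32 (0b00100000)
Final: R3 = 32

32


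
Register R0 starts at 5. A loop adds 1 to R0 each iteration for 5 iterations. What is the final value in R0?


Starting value: R0 = 5
  Iter 1: R0 = 5 + 1 = 6
  Iter 2: R0 = 6 + 1 = 7
  Iter 3: R0 = 7 + 1 = 8
  Iter 4: R0 = 8 + 1 = 9
  Iter 5: R0 = 9 + 1 = 10
Final: R0 = 10

10


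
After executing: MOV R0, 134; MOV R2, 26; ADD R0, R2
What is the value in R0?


Register state trace:
  MOV R0, 134  → R0 = 134
  MOV R2, 26  → R2 = 26
  ADD R0, R2  → R0 = 134 + 26 = 160
Final: R0 = 160

160


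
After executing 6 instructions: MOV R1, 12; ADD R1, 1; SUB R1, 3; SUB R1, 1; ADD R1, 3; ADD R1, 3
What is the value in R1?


Register state trace:
  MOV R1, 12  → R1 = 12
  ADD R1, 1  → R1 = 12 + 1 = 13
  SUB R1, 3  → R1 = 13 - 3 = 10
  SUB R1, 1  → R1 = 10 - 1 = 9
  ADD R1, 3  → R1 = 9 + 3 = 12
  ADD R1, 3  → R1 = 12 + 3 = 15
Final: R1 = 15

15


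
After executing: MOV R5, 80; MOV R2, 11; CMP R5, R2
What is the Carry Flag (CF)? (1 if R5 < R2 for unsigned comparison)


Register state trace:
  MOV R5, 80  → R5 = 80
  MOV R2, 11  → R2 = 11
  CMP R5, R2  → unsigned 80 - 11: no borrow
  80 >= 11, so CF = 0
CF = 0

0


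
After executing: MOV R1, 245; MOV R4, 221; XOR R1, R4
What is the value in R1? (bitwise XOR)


Register state trace:
  MOV R1, 245  → R1 = 245 (0b11110101)
  MOV R4, 221  → R4 = 221 (0b11011101)
  XOR R1, R4  → R1 = 245 XOR 221 = 40 (0b00101000)
Final: R1 = 40

40


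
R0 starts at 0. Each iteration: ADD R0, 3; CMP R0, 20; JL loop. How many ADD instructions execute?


Loop trace (R0 starts at 0, target 20, step 3):
  ADD #1: R0 = 0 + 3 = 3  → 3 < 20, loop
  ADD #2: R0 = 3 + 3 = 6  → 6 < 20, loop
  ADD #3: R0 = 6 + 3 = 9  → 9 < 20, loop
  ADD #4: R0 = 9 + 3 = 12  → 12 < 20, loop
  ADD #5: R0 = 12 + 3 = 15  → 15 < 20, loop
  ADD #6: R0 = 15 + 3 = 18  → 18 < 20, loop
  ADD #7: R0 = 18 + 3 = 21  → 21 >= 20, exit
Total ADD instructions: 7

7


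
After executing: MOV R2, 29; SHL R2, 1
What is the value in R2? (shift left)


Register state trace:
  MOV R2, 29  → R2 = 29
  SHL R2, 1  → R2 = 29 << 1 = 29 * 2^1 = 58
Final: R2 = 58

58


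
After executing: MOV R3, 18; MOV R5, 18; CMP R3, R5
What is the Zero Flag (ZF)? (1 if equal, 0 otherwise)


Register state trace:
  MOV R3, 18  → R3 = 18
  MOV R5, 18  → R5 = 18
  CMP R3, R5  → computes 18 - 18 = 0
  Result is zero, so values are equal
ZF = 1

1


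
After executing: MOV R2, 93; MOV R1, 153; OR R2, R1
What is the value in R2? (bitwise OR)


Register state trace:
  MOV R2, 93  → R2 = 93 (0b01011101)
  MOV R1, 153  → R1 = 153 (0b10011001)
  OR R2, R1   → R2 = 93 OR 153 = 221 (0b11011101)
Final: R2 = 221

221


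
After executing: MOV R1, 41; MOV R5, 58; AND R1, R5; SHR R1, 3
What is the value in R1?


Register state trace:
  MOV R1, 41  → R1 = 41 (0b00101001)
  MOV R5, 58  → R5 = 58 (0b00111010)
  AND R1, R5  → R1 = 41 AND 58 = 40 (0b00101000)
  SHR R1, 3  → R1 = 40 >> 3 = 5
Final: R1 = 5

5


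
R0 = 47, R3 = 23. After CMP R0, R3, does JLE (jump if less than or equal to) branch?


Trace:
  R0 = 47, R3 = 23
  CMP R0, R3  → compares 47 vs 23
  JLE checks: is 47 less than or equal to 23?
  47 > 23, so condition is false
Branch taken: No

No


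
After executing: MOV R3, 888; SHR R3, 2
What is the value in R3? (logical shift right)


Register state trace:
  MOV R3, 888  → R3 = 888
  SHR R3, 2  → R3 = 888 >> 2 = 888 // 2^2 = 222
Final: R3 = 222

222


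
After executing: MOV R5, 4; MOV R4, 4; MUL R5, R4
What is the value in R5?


Register state trace:
  MOV R5, 4  → R5 = 4
  MOV R4, 4  → R4 = 4
  MUL R5, R4  → R5 = 4 * 4 = 16
Final: R5 = 16

16


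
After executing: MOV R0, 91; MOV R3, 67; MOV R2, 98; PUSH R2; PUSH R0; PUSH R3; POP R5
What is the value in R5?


Stack trace (top is rightmost):
  MOV R0, 91  → R0 = 91
  MOV R3, 67  → R3 = 67
  MOV R2, 98  → R2 = 98
  PUSH R2  → stack: [98]
  PUSH R0  → stack: [98, 91]
  PUSH R3  → stack: [98, 91, 67]
  POP R5  → R5 = 67, stack: [98, 91]
Final: R5 = 67

67


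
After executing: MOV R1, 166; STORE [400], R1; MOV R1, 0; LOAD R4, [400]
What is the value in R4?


Register and memory trace:
  MOV R1, 166  → R1 = 166
  STORE [400], R1  → mem[400] = 166
  MOV R1, 0  → R1 = 0
  LOAD R4, [400]  → R4 = mem[400] = 166
Final: R4 = 166

166


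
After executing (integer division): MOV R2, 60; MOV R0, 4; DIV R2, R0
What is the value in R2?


Register state trace:
  MOV R2, 60  → R2 = 60
  MOV R0, 4  → R0 = 4
  DIV R2, R0  → R2 = 60 // 4 = 15
Final: R2 = 15

15


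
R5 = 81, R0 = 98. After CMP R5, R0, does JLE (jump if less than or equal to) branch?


Trace:
  R5 = 81, R0 = 98
  CMP R5, R0  → compares 81 vs 98
  JLE checks: is 81 less than or equal to 98?
  81 < 98, so condition is true
Branch taken: Yes

Yes


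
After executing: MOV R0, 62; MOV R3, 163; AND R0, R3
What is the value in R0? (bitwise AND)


Register state trace:
  MOV R0, 62  → R0 = 62 (0b00111110)
  MOV R3, 163  → R3 = 163 (0b10100011)
  AND R0, R3  → R0 = 62 AND 163 = 34 (0b00100010)
Final: R0 = 34

34


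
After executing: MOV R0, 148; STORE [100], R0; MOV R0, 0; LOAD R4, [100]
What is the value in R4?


Register and memory trace:
  MOV R0, 148  → R0 = 148
  STORE [100], R0  → mem[100] = 148
  MOV R0, 0  → R0 = 0
  LOAD R4, [100]  → R4 = mem[100] = 148
Final: R4 = 148

148


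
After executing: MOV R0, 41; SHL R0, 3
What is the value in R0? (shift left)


Register state trace:
  MOV R0, 41  → R0 = 41
  SHL R0, 3  → R0 = 41 << 3 = 41 * 2^3 = 328
Final: R0 = 328

328


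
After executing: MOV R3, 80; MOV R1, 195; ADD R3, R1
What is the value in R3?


Register state trace:
  MOV R3, 80  → R3 = 80
  MOV R1, 195  → R1 = 195
  ADD R3, R1  → R3 = 80 + 195 = 275
Final: R3 = 275

275


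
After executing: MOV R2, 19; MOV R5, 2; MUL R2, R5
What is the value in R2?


Register state trace:
  MOV R2, 19  → R2 = 19
  MOV R5, 2  → R5 = 2
  MUL R2, R5  → R2 = 19 * 2 = 38
Final: R2 = 38

38


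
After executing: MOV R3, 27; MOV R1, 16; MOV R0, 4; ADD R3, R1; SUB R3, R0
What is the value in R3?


Register state trace:
  MOV R3, 27  → R3 = 27
  MOV R1, 16  → R1 = 16
  MOV R0, 4  → R0 = 4
  ADD R3, R1  → R3 = 27 + 16 = 43
  SUB R3, R0  → R3 = 43 - 4 = 39
Final: R3 = 39

39


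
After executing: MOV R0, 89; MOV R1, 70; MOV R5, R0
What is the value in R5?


Register state trace:
  MOV R0, 89  → R0 = 89
  MOV R1, 70  → R1 = 70
  MOV R5, R0  → R5 = 89
Final: R5 = 89

89


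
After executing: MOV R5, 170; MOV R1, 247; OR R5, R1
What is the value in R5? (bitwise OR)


Register state trace:
  MOV R5, 170  → R5 = 170 (0b10101010)
  MOV R1, 247  → R1 = 247 (0b11110111)
  OR R5, R1   → R5 = 170 OR 247 = 255 (0b11111111)
Final: R5 = 255

255


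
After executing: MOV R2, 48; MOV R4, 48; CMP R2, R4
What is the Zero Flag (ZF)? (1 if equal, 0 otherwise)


Register state trace:
  MOV R2, 48  → R2 = 48
  MOV R4, 48  → R4 = 48
  CMP R2, R4  → computes 48 - 48 = 0
  Result is zero, so values are equal
ZF = 1

1


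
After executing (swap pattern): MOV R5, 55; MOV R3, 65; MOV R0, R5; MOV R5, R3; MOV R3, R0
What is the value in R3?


Register state trace (swap pattern):
  MOV R5, 55  → R5 = 55
  MOV R3, 65  → R3 = 65
  MOV R0, R5  → R0 = 55  (save R5)
  MOV R5, R3  → R5 = 65  (R5 gets R3's value)
  MOV R3, R0  → R3 = 55  (R3 gets saved value)
Final: R3 = 55

55


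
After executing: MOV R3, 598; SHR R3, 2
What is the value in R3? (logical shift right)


Register state trace:
  MOV R3, 598  → R3 = 598
  SHR R3, 2  → R3 = 598 >> 2 = 598 // 2^2 = 149
Final: R3 = 149

149


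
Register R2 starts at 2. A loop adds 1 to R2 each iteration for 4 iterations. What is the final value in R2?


Starting value: R2 = 2
  Iter 1: R2 = 2 + 1 = 3
  Iter 2: R2 = 3 + 1 = 4
  Iter 3: R2 = 4 + 1 = 5
  Iter 4: R2 = 5 + 1 = 6
Final: R2 = 6

6


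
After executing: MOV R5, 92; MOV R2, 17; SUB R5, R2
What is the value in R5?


Register state trace:
  MOV R5, 92  → R5 = 92
  MOV R2, 17  → R2 = 17
  SUB R5, R2  → R5 = 92 - 17 = 75
Final: R5 = 75

75


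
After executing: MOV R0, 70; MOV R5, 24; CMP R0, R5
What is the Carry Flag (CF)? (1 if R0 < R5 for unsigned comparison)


Register state trace:
  MOV R0, 70  → R0 = 70
  MOV R5, 24  → R5 = 24
  CMP R0, R5  → unsigned 70 - 24: no borrow
  70 >= 24, so CF = 0
CF = 0

0


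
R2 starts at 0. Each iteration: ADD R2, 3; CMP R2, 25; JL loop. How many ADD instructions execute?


Loop trace (R2 starts at 0, target 25, step 3):
  ADD #1: R2 = 0 + 3 = 3  → 3 < 25, loop
  ADD #2: R2 = 3 + 3 = 6  → 6 < 25, loop
  ADD #3: R2 = 6 + 3 = 9  → 9 < 25, loop
  ADD #4: R2 = 9 + 3 = 12  → 12 < 25, loop
  ADD #5: R2 = 12 + 3 = 15  → 15 < 25, loop
  ADD #6: R2 = 15 + 3 = 18  → 18 < 25, loop
  ADD #7: R2 = 18 + 3 = 21  → 21 < 25, loop
  ADD #8: R2 = 21 + 3 = 24  → 24 < 25, loop
  ADD #9: R2 = 24 + 3 = 27  → 27 >= 25, exit
Total ADD instructions: 9

9


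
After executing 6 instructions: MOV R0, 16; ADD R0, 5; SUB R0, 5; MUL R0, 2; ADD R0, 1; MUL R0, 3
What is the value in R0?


Register state trace:
  MOV R0, 16  → R0 = 16
  ADD R0, 5  → R0 = 16 + 5 = 21
  SUB R0, 5  → R0 = 21 - 5 = 16
  MUL R0, 2  → R0 = 16 * 2 = 32
  ADD R0, 1  → R0 = 32 + 1 = 33
  MUL R0, 3  → R0 = 33 * 3 = 99
Final: R0 = 99

99


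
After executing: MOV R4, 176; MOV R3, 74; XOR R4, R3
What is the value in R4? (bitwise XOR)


Register state trace:
  MOV R4, 176  → R4 = 176 (0b10110000)
  MOV R3, 74  → R3 = 74 (0b01001010)
  XOR R4, R3  → R4 = 176 XOR 74 = 250 (0b11111010)
Final: R4 = 250

250


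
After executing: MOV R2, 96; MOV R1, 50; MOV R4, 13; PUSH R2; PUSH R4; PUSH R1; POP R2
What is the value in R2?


Stack trace (top is rightmost):
  MOV R2, 96  → R2 = 96
  MOV R1, 50  → R1 = 50
  MOV R4, 13  → R4 = 13
  PUSH R2  → stack: [96]
  PUSH R4  → stack: [96, 13]
  PUSH R1  → stack: [96, 13, 50]
  POP R2  → R2 = 50, stack: [96, 13]
Final: R2 = 50

50


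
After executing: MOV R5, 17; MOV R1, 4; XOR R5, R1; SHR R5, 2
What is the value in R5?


Register state trace:
  MOV R5, 17  → R5 = 17 (0b00010001)
  MOV R1, 4  → R1 = 4 (0b00000100)
  XOR R5, R1  → R5 = 17 XOR 4 = 21 (0b00010101)
  SHR R5, 2  → R5 = 21 >> 2 = 5
Final: R5 = 5

5


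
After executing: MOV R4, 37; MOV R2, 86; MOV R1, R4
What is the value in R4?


Register state trace:
  MOV R4, 37  → R4 = 37
  MOV R2, 86  → R2 = 86
  MOV R1, R4  → R1 = 37
Final: R4 = 37

37


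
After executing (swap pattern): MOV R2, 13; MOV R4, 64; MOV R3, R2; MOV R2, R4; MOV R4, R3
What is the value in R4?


Register state trace (swap pattern):
  MOV R2, 13  → R2 = 13
  MOV R4, 64  → R4 = 64
  MOV R3, R2  → R3 = 13  (save R2)
  MOV R2, R4  → R2 = 64  (R2 gets R4's value)
  MOV R4, R3  → R4 = 13  (R4 gets saved value)
Final: R4 = 13

13
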